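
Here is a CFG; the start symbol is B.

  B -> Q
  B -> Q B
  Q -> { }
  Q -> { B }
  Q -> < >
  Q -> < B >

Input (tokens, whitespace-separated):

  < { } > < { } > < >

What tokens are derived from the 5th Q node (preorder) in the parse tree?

< >

[B [Q < [B [Q { }]] >] [B [Q < [B [Q { }]] >] [B [Q < >]]]]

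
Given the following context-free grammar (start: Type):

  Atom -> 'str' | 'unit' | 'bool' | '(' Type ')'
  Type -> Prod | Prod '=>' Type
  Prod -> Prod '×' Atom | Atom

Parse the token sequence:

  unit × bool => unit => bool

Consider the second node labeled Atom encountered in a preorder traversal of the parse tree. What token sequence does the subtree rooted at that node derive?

bool

[Type [Prod [Prod [Atom unit]] × [Atom bool]] => [Type [Prod [Atom unit]] => [Type [Prod [Atom bool]]]]]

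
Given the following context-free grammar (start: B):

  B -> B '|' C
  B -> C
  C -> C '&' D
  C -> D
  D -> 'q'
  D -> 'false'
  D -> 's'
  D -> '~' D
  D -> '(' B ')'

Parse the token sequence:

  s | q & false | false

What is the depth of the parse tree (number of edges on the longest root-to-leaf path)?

5

[B [B [B [C [D s]]] | [C [C [D q]] & [D false]]] | [C [D false]]]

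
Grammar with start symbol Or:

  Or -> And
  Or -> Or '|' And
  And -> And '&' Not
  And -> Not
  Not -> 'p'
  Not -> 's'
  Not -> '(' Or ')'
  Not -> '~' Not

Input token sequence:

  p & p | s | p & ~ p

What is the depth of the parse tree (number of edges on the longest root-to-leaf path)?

[Or [Or [Or [And [And [Not p]] & [Not p]]] | [And [Not s]]] | [And [And [Not p]] & [Not ~ [Not p]]]]

6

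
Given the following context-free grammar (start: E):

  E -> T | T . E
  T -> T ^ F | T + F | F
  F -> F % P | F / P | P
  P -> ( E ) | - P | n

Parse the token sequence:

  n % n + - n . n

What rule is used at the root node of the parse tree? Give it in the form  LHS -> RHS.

E -> T . E

[E [T [T [F [F [P n]] % [P n]]] + [F [P - [P n]]]] . [E [T [F [P n]]]]]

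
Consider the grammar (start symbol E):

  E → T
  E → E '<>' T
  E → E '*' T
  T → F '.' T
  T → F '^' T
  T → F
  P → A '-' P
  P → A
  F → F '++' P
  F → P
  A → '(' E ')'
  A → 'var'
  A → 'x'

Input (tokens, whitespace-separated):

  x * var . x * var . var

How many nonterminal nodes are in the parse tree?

23

[E [E [E [T [F [P [A x]]]]] * [T [F [P [A var]]] . [T [F [P [A x]]]]]] * [T [F [P [A var]]] . [T [F [P [A var]]]]]]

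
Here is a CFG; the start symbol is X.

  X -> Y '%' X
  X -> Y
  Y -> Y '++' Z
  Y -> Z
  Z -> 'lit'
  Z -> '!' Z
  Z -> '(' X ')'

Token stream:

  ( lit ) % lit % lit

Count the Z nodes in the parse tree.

[X [Y [Z ( [X [Y [Z lit]]] )]] % [X [Y [Z lit]] % [X [Y [Z lit]]]]]

4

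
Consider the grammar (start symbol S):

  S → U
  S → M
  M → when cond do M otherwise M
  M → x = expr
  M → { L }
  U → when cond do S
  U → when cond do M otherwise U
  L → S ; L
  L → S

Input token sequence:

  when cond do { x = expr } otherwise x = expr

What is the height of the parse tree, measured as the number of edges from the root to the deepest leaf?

6

[S [M when cond do [M { [L [S [M x = expr]]] }] otherwise [M x = expr]]]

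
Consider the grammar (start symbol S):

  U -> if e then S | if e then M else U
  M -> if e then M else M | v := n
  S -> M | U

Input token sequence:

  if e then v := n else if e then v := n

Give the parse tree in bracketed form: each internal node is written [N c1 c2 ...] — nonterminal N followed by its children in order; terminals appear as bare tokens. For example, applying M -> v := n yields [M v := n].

[S [U if e then [M v := n] else [U if e then [S [M v := n]]]]]

S
U
if e then M else U
if e then v := n else U
if e then v := n else if e then S
if e then v := n else if e then M
if e then v := n else if e then v := n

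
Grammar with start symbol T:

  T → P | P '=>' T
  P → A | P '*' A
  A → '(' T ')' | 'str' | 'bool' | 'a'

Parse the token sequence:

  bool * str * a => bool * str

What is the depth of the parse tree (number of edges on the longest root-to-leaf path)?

5

[T [P [P [P [A bool]] * [A str]] * [A a]] => [T [P [P [A bool]] * [A str]]]]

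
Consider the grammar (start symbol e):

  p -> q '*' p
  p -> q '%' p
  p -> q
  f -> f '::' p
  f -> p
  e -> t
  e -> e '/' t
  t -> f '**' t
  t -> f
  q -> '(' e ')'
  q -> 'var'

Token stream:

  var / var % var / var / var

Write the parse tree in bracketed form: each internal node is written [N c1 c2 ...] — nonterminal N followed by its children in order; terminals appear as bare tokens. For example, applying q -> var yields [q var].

e
e / t
e / t / t
e / t / t / t
t / t / t / t
f / t / t / t
p / t / t / t
q / t / t / t
var / t / t / t
var / f / t / t
var / p / t / t
var / q % p / t / t
var / var % p / t / t
var / var % q / t / t
var / var % var / t / t
var / var % var / f / t
var / var % var / p / t
var / var % var / q / t
var / var % var / var / t
var / var % var / var / f
var / var % var / var / p
var / var % var / var / q
var / var % var / var / var

[e [e [e [e [t [f [p [q var]]]]] / [t [f [p [q var] % [p [q var]]]]]] / [t [f [p [q var]]]]] / [t [f [p [q var]]]]]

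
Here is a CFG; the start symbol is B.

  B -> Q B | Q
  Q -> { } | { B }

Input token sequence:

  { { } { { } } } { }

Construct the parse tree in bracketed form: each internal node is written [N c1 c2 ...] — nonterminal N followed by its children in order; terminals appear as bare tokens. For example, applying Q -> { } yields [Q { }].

B
Q B
{ B } B
{ Q B } B
{ { } B } B
{ { } Q } B
{ { } { B } } B
{ { } { Q } } B
{ { } { { } } } B
{ { } { { } } } Q
{ { } { { } } } { }

[B [Q { [B [Q { }] [B [Q { [B [Q { }]] }]]] }] [B [Q { }]]]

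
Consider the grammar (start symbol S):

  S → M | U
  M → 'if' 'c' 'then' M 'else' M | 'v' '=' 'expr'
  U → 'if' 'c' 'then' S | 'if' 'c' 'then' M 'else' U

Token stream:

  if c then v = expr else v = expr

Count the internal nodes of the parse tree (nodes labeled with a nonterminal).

[S [M if c then [M v = expr] else [M v = expr]]]

4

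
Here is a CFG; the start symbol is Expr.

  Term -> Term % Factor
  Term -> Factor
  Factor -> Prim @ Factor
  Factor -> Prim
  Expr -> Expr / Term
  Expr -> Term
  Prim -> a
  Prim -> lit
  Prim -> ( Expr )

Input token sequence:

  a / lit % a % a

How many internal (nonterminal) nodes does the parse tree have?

[Expr [Expr [Term [Factor [Prim a]]]] / [Term [Term [Term [Factor [Prim lit]]] % [Factor [Prim a]]] % [Factor [Prim a]]]]

14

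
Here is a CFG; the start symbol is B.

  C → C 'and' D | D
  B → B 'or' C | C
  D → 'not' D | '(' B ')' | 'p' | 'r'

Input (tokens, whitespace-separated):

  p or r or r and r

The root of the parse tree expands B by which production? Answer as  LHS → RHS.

[B [B [B [C [D p]]] or [C [D r]]] or [C [C [D r]] and [D r]]]

B → B 'or' C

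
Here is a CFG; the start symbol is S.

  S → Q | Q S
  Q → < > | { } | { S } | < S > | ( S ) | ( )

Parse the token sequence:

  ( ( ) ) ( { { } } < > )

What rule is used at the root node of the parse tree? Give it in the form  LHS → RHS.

[S [Q ( [S [Q ( )]] )] [S [Q ( [S [Q { [S [Q { }]] }] [S [Q < >]]] )]]]

S → Q S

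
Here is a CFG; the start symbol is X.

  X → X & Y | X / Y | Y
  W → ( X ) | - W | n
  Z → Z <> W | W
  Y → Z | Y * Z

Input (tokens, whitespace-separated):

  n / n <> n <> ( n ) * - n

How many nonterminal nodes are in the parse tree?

[X [X [Y [Z [W n]]]] / [Y [Y [Z [Z [Z [W n]] <> [W n]] <> [W ( [X [Y [Z [W n]]]] )]]] * [Z [W - [W n]]]]]

20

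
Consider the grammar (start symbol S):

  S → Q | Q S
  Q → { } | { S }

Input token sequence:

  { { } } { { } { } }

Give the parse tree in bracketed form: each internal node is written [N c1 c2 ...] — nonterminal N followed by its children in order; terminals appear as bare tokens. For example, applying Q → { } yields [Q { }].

S
Q S
{ S } S
{ Q } S
{ { } } S
{ { } } Q
{ { } } { S }
{ { } } { Q S }
{ { } } { { } S }
{ { } } { { } Q }
{ { } } { { } { } }

[S [Q { [S [Q { }]] }] [S [Q { [S [Q { }] [S [Q { }]]] }]]]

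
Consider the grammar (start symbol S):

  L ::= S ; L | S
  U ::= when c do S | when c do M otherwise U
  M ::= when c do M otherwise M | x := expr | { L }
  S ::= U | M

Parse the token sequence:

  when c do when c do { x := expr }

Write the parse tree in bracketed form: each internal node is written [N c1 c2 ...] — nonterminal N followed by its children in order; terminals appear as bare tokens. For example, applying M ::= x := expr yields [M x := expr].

[S [U when c do [S [U when c do [S [M { [L [S [M x := expr]]] }]]]]]]

S
U
when c do S
when c do U
when c do when c do S
when c do when c do M
when c do when c do { L }
when c do when c do { S }
when c do when c do { M }
when c do when c do { x := expr }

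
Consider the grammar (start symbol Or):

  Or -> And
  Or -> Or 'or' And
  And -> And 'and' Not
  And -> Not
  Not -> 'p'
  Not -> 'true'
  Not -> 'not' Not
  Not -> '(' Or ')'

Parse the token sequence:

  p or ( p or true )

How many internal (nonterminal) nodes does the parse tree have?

12

[Or [Or [And [Not p]]] or [And [Not ( [Or [Or [And [Not p]]] or [And [Not true]]] )]]]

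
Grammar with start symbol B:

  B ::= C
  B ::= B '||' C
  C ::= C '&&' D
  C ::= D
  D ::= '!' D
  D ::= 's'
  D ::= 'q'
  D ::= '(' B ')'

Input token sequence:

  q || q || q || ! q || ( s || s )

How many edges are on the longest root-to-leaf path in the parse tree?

7

[B [B [B [B [B [C [D q]]] || [C [D q]]] || [C [D q]]] || [C [D ! [D q]]]] || [C [D ( [B [B [C [D s]]] || [C [D s]]] )]]]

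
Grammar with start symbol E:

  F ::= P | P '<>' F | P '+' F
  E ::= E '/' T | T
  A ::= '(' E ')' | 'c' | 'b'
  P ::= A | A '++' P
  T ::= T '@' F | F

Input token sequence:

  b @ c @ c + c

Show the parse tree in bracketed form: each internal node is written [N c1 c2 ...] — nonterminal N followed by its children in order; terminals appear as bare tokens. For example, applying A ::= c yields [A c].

E
T
T @ F
T @ F @ F
F @ F @ F
P @ F @ F
A @ F @ F
b @ F @ F
b @ P @ F
b @ A @ F
b @ c @ F
b @ c @ P + F
b @ c @ A + F
b @ c @ c + F
b @ c @ c + P
b @ c @ c + A
b @ c @ c + c

[E [T [T [T [F [P [A b]]]] @ [F [P [A c]]]] @ [F [P [A c]] + [F [P [A c]]]]]]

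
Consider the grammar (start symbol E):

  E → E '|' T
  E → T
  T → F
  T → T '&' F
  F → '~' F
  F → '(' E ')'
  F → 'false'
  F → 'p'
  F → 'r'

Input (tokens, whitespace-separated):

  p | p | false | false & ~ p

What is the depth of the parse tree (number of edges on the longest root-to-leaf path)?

6

[E [E [E [E [T [F p]]] | [T [F p]]] | [T [F false]]] | [T [T [F false]] & [F ~ [F p]]]]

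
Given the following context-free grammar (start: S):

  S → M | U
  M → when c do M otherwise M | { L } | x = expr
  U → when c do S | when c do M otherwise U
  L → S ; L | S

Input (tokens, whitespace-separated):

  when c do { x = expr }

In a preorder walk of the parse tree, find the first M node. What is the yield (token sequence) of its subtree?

{ x = expr }

[S [U when c do [S [M { [L [S [M x = expr]]] }]]]]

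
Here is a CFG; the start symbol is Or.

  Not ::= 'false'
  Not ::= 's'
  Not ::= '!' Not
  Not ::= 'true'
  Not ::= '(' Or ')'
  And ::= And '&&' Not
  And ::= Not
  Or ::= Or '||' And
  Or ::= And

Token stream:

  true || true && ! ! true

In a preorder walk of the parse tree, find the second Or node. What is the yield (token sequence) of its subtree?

[Or [Or [And [Not true]]] || [And [And [Not true]] && [Not ! [Not ! [Not true]]]]]

true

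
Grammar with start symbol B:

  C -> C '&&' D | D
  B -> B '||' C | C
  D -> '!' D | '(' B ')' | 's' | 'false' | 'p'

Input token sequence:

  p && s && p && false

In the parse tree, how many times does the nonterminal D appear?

[B [C [C [C [C [D p]] && [D s]] && [D p]] && [D false]]]

4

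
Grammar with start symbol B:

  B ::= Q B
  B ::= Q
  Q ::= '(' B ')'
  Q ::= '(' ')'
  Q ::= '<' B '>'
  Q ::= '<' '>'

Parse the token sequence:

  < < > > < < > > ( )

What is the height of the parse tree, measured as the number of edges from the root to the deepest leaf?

[B [Q < [B [Q < >]] >] [B [Q < [B [Q < >]] >] [B [Q ( )]]]]

5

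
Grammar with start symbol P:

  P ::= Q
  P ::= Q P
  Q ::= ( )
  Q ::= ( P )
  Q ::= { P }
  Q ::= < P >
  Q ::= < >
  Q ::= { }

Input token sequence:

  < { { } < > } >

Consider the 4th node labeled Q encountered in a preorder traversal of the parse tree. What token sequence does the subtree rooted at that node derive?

[P [Q < [P [Q { [P [Q { }] [P [Q < >]]] }]] >]]

< >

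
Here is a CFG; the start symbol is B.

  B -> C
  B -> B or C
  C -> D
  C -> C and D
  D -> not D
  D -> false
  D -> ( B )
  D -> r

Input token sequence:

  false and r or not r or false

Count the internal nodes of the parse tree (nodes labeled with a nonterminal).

12

[B [B [B [C [C [D false]] and [D r]]] or [C [D not [D r]]]] or [C [D false]]]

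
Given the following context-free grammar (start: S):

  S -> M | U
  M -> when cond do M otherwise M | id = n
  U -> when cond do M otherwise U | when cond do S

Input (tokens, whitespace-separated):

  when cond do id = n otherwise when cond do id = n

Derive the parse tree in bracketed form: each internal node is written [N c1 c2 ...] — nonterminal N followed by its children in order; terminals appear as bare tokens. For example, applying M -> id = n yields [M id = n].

[S [U when cond do [M id = n] otherwise [U when cond do [S [M id = n]]]]]

S
U
when cond do M otherwise U
when cond do id = n otherwise U
when cond do id = n otherwise when cond do S
when cond do id = n otherwise when cond do M
when cond do id = n otherwise when cond do id = n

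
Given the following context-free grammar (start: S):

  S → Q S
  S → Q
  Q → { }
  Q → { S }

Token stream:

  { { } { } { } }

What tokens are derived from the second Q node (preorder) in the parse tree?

{ }

[S [Q { [S [Q { }] [S [Q { }] [S [Q { }]]]] }]]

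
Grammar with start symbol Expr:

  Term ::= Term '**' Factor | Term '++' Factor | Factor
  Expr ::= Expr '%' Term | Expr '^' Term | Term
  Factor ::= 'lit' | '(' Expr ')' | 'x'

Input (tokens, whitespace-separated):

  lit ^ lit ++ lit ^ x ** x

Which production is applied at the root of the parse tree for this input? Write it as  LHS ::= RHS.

Expr ::= Expr '^' Term

[Expr [Expr [Expr [Term [Factor lit]]] ^ [Term [Term [Factor lit]] ++ [Factor lit]]] ^ [Term [Term [Factor x]] ** [Factor x]]]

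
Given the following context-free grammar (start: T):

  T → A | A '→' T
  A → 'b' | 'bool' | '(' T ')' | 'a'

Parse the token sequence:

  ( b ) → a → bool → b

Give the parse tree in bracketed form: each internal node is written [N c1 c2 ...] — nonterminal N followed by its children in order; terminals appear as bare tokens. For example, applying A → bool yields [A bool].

[T [A ( [T [A b]] )] → [T [A a] → [T [A bool] → [T [A b]]]]]

T
A → T
( T ) → T
( A ) → T
( b ) → T
( b ) → A → T
( b ) → a → T
( b ) → a → A → T
( b ) → a → bool → T
( b ) → a → bool → A
( b ) → a → bool → b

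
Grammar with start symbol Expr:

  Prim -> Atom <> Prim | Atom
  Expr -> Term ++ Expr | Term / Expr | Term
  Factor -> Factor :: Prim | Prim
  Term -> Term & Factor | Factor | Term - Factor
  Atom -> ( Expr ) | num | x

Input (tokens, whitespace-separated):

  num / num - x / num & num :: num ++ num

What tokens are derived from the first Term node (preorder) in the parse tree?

num

[Expr [Term [Factor [Prim [Atom num]]]] / [Expr [Term [Term [Factor [Prim [Atom num]]]] - [Factor [Prim [Atom x]]]] / [Expr [Term [Term [Factor [Prim [Atom num]]]] & [Factor [Factor [Prim [Atom num]]] :: [Prim [Atom num]]]] ++ [Expr [Term [Factor [Prim [Atom num]]]]]]]]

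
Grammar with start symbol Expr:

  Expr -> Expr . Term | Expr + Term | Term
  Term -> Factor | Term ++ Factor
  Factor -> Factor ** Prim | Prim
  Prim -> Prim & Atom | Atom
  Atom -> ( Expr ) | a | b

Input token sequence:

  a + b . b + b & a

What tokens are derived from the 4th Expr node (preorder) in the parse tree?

a

[Expr [Expr [Expr [Expr [Term [Factor [Prim [Atom a]]]]] + [Term [Factor [Prim [Atom b]]]]] . [Term [Factor [Prim [Atom b]]]]] + [Term [Factor [Prim [Prim [Atom b]] & [Atom a]]]]]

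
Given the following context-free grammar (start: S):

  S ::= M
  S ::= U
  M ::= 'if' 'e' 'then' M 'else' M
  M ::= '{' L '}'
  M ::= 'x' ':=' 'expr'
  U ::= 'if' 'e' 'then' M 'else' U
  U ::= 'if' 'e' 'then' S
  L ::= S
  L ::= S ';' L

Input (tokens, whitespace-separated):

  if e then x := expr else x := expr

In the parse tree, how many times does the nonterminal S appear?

1

[S [M if e then [M x := expr] else [M x := expr]]]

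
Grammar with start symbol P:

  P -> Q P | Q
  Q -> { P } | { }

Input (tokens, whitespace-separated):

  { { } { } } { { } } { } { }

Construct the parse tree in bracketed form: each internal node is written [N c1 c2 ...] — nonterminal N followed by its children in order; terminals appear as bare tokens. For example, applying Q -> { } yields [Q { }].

P
Q P
{ P } P
{ Q P } P
{ { } P } P
{ { } Q } P
{ { } { } } P
{ { } { } } Q P
{ { } { } } { P } P
{ { } { } } { Q } P
{ { } { } } { { } } P
{ { } { } } { { } } Q P
{ { } { } } { { } } { } P
{ { } { } } { { } } { } Q
{ { } { } } { { } } { } { }

[P [Q { [P [Q { }] [P [Q { }]]] }] [P [Q { [P [Q { }]] }] [P [Q { }] [P [Q { }]]]]]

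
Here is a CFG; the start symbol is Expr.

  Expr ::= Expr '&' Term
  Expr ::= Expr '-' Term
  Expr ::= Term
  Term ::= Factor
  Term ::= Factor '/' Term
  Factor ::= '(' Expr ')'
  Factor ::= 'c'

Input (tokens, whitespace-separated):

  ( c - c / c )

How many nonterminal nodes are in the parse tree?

[Expr [Term [Factor ( [Expr [Expr [Term [Factor c]]] - [Term [Factor c] / [Term [Factor c]]]] )]]]

11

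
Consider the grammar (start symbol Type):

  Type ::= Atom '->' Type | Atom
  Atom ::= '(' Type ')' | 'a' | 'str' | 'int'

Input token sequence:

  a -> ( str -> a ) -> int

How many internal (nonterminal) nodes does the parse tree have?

10

[Type [Atom a] -> [Type [Atom ( [Type [Atom str] -> [Type [Atom a]]] )] -> [Type [Atom int]]]]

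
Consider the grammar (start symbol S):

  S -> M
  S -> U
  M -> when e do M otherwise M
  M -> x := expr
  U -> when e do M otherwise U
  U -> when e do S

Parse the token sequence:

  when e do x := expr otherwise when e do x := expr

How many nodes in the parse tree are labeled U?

[S [U when e do [M x := expr] otherwise [U when e do [S [M x := expr]]]]]

2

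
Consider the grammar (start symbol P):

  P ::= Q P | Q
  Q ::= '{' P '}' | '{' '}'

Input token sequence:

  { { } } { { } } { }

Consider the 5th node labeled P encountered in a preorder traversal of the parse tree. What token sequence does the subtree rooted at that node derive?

{ }

[P [Q { [P [Q { }]] }] [P [Q { [P [Q { }]] }] [P [Q { }]]]]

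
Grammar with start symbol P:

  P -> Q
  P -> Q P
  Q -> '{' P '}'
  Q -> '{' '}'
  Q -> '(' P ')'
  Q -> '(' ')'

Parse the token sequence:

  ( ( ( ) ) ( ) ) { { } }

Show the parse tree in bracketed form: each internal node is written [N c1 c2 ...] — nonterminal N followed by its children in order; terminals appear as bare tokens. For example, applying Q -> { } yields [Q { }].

[P [Q ( [P [Q ( [P [Q ( )]] )] [P [Q ( )]]] )] [P [Q { [P [Q { }]] }]]]

P
Q P
( P ) P
( Q P ) P
( ( P ) P ) P
( ( Q ) P ) P
( ( ( ) ) P ) P
( ( ( ) ) Q ) P
( ( ( ) ) ( ) ) P
( ( ( ) ) ( ) ) Q
( ( ( ) ) ( ) ) { P }
( ( ( ) ) ( ) ) { Q }
( ( ( ) ) ( ) ) { { } }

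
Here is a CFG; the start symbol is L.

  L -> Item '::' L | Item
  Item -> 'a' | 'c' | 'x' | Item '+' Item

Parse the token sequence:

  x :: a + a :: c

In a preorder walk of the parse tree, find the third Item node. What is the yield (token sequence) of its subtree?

a

[L [Item x] :: [L [Item [Item a] + [Item a]] :: [L [Item c]]]]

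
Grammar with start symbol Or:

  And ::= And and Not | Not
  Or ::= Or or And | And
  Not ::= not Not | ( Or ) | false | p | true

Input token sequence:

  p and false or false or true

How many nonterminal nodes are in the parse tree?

[Or [Or [Or [And [And [Not p]] and [Not false]]] or [And [Not false]]] or [And [Not true]]]

11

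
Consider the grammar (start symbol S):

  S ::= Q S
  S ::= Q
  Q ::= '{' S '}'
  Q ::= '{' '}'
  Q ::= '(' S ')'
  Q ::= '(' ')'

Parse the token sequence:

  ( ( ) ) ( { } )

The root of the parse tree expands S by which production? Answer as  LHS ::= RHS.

S ::= Q S

[S [Q ( [S [Q ( )]] )] [S [Q ( [S [Q { }]] )]]]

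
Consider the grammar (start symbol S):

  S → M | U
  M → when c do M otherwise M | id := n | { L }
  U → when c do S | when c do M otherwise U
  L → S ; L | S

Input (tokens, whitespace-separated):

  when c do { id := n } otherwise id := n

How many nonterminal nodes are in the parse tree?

[S [M when c do [M { [L [S [M id := n]]] }] otherwise [M id := n]]]

7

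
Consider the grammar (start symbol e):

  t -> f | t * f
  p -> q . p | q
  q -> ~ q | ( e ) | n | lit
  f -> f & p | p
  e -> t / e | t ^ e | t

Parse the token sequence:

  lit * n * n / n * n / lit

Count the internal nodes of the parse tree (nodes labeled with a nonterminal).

[e [t [t [t [f [p [q lit]]]] * [f [p [q n]]]] * [f [p [q n]]]] / [e [t [t [f [p [q n]]]] * [f [p [q n]]]] / [e [t [f [p [q lit]]]]]]]

27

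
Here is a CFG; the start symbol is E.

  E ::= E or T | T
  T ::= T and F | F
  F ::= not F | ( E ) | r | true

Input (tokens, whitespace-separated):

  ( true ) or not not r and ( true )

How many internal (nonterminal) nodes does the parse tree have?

16

[E [E [T [F ( [E [T [F true]]] )]]] or [T [T [F not [F not [F r]]]] and [F ( [E [T [F true]]] )]]]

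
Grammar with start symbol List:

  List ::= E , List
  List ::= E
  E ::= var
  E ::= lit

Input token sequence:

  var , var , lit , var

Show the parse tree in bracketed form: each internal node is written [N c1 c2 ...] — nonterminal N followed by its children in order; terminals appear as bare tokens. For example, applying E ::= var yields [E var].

[List [E var] , [List [E var] , [List [E lit] , [List [E var]]]]]

List
E , List
var , List
var , E , List
var , var , List
var , var , E , List
var , var , lit , List
var , var , lit , E
var , var , lit , var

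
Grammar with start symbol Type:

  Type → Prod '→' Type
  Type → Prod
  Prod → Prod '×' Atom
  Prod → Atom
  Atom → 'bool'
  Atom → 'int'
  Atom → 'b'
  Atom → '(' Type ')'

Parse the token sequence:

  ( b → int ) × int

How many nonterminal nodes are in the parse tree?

[Type [Prod [Prod [Atom ( [Type [Prod [Atom b]] → [Type [Prod [Atom int]]]] )]] × [Atom int]]]

11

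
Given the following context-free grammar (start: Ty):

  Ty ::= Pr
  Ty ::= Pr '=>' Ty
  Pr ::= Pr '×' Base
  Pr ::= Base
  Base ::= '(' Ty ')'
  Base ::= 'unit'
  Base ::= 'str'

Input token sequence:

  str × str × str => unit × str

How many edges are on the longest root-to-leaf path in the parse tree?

[Ty [Pr [Pr [Pr [Base str]] × [Base str]] × [Base str]] => [Ty [Pr [Pr [Base unit]] × [Base str]]]]

5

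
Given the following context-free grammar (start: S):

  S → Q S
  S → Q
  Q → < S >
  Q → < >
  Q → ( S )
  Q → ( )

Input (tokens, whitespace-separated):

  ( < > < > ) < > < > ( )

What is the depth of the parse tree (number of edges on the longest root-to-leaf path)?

[S [Q ( [S [Q < >] [S [Q < >]]] )] [S [Q < >] [S [Q < >] [S [Q ( )]]]]]

5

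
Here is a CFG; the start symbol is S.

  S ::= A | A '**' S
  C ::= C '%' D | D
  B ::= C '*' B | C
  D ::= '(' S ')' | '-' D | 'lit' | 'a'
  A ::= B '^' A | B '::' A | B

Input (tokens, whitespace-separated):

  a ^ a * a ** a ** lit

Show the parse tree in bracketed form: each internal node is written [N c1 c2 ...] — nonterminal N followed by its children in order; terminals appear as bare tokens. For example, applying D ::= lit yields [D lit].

[S [A [B [C [D a]]] ^ [A [B [C [D a]] * [B [C [D a]]]]]] ** [S [A [B [C [D a]]]] ** [S [A [B [C [D lit]]]]]]]

S
A ** S
B ^ A ** S
C ^ A ** S
D ^ A ** S
a ^ A ** S
a ^ B ** S
a ^ C * B ** S
a ^ D * B ** S
a ^ a * B ** S
a ^ a * C ** S
a ^ a * D ** S
a ^ a * a ** S
a ^ a * a ** A ** S
a ^ a * a ** B ** S
a ^ a * a ** C ** S
a ^ a * a ** D ** S
a ^ a * a ** a ** S
a ^ a * a ** a ** A
a ^ a * a ** a ** B
a ^ a * a ** a ** C
a ^ a * a ** a ** D
a ^ a * a ** a ** lit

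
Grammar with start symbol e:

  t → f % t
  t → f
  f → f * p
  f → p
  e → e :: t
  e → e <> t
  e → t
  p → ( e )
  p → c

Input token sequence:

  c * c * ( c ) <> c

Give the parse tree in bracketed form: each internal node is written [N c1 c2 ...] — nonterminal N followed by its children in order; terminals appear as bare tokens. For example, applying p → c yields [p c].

e
e <> t
t <> t
f <> t
f * p <> t
f * p * p <> t
p * p * p <> t
c * p * p <> t
c * c * p <> t
c * c * ( e ) <> t
c * c * ( t ) <> t
c * c * ( f ) <> t
c * c * ( p ) <> t
c * c * ( c ) <> t
c * c * ( c ) <> f
c * c * ( c ) <> p
c * c * ( c ) <> c

[e [e [t [f [f [f [p c]] * [p c]] * [p ( [e [t [f [p c]]]] )]]]] <> [t [f [p c]]]]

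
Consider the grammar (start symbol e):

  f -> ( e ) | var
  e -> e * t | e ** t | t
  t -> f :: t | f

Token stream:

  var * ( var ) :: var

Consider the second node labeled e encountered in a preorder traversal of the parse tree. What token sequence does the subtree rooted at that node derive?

var

[e [e [t [f var]]] * [t [f ( [e [t [f var]]] )] :: [t [f var]]]]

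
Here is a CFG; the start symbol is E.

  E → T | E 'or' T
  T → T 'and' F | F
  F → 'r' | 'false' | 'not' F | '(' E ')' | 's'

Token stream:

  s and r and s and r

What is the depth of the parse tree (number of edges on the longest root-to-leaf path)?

[E [T [T [T [T [F s]] and [F r]] and [F s]] and [F r]]]

6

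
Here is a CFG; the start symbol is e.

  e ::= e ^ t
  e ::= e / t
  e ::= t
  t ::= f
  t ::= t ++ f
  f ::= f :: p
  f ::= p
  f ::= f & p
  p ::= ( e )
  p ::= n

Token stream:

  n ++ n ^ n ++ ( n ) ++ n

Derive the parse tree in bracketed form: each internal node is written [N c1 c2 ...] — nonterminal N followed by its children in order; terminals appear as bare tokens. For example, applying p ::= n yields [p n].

[e [e [t [t [f [p n]]] ++ [f [p n]]]] ^ [t [t [t [f [p n]]] ++ [f [p ( [e [t [f [p n]]]] )]]] ++ [f [p n]]]]

e
e ^ t
t ^ t
t ++ f ^ t
f ++ f ^ t
p ++ f ^ t
n ++ f ^ t
n ++ p ^ t
n ++ n ^ t
n ++ n ^ t ++ f
n ++ n ^ t ++ f ++ f
n ++ n ^ f ++ f ++ f
n ++ n ^ p ++ f ++ f
n ++ n ^ n ++ f ++ f
n ++ n ^ n ++ p ++ f
n ++ n ^ n ++ ( e ) ++ f
n ++ n ^ n ++ ( t ) ++ f
n ++ n ^ n ++ ( f ) ++ f
n ++ n ^ n ++ ( p ) ++ f
n ++ n ^ n ++ ( n ) ++ f
n ++ n ^ n ++ ( n ) ++ p
n ++ n ^ n ++ ( n ) ++ n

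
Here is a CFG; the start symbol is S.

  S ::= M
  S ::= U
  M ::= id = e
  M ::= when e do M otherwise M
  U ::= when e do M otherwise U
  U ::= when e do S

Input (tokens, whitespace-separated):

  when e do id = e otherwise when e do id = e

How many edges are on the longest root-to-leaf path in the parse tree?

[S [U when e do [M id = e] otherwise [U when e do [S [M id = e]]]]]

5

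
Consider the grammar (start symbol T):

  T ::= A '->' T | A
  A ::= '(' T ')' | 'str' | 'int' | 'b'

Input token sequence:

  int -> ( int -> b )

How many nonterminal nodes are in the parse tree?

[T [A int] -> [T [A ( [T [A int] -> [T [A b]]] )]]]

8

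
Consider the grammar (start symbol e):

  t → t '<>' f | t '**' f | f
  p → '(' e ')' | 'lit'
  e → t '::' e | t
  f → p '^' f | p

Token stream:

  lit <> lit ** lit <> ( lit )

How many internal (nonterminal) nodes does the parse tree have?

[e [t [t [t [t [f [p lit]]] <> [f [p lit]]] ** [f [p lit]]] <> [f [p ( [e [t [f [p lit]]]] )]]]]

17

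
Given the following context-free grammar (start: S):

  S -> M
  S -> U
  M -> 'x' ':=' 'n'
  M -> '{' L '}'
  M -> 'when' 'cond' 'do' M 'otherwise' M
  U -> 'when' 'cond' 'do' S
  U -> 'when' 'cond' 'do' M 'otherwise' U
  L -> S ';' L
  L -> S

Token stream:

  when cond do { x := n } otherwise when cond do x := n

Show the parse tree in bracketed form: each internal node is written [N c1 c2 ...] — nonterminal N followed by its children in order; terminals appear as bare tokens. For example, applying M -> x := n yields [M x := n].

S
U
when cond do M otherwise U
when cond do { L } otherwise U
when cond do { S } otherwise U
when cond do { M } otherwise U
when cond do { x := n } otherwise U
when cond do { x := n } otherwise when cond do S
when cond do { x := n } otherwise when cond do M
when cond do { x := n } otherwise when cond do x := n

[S [U when cond do [M { [L [S [M x := n]]] }] otherwise [U when cond do [S [M x := n]]]]]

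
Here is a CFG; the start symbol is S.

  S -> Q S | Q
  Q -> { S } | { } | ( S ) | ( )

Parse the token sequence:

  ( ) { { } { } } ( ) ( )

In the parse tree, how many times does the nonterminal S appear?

[S [Q ( )] [S [Q { [S [Q { }] [S [Q { }]]] }] [S [Q ( )] [S [Q ( )]]]]]

6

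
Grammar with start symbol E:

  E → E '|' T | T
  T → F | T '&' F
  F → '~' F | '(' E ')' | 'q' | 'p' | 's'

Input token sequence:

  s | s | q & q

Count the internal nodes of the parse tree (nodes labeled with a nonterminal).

[E [E [E [T [F s]]] | [T [F s]]] | [T [T [F q]] & [F q]]]

11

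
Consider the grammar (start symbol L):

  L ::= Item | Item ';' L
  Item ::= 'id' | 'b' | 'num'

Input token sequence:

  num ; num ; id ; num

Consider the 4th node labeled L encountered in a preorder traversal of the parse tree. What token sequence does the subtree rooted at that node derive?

num

[L [Item num] ; [L [Item num] ; [L [Item id] ; [L [Item num]]]]]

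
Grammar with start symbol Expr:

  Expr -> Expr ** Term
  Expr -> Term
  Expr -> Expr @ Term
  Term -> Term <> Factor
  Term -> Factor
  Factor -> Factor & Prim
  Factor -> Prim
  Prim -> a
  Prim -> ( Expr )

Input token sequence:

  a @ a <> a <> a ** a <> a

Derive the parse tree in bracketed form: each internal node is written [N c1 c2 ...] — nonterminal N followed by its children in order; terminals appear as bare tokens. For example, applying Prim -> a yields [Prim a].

Expr
Expr ** Term
Expr @ Term ** Term
Term @ Term ** Term
Factor @ Term ** Term
Prim @ Term ** Term
a @ Term ** Term
a @ Term <> Factor ** Term
a @ Term <> Factor <> Factor ** Term
a @ Factor <> Factor <> Factor ** Term
a @ Prim <> Factor <> Factor ** Term
a @ a <> Factor <> Factor ** Term
a @ a <> Prim <> Factor ** Term
a @ a <> a <> Factor ** Term
a @ a <> a <> Prim ** Term
a @ a <> a <> a ** Term
a @ a <> a <> a ** Term <> Factor
a @ a <> a <> a ** Factor <> Factor
a @ a <> a <> a ** Prim <> Factor
a @ a <> a <> a ** a <> Factor
a @ a <> a <> a ** a <> Prim
a @ a <> a <> a ** a <> a

[Expr [Expr [Expr [Term [Factor [Prim a]]]] @ [Term [Term [Term [Factor [Prim a]]] <> [Factor [Prim a]]] <> [Factor [Prim a]]]] ** [Term [Term [Factor [Prim a]]] <> [Factor [Prim a]]]]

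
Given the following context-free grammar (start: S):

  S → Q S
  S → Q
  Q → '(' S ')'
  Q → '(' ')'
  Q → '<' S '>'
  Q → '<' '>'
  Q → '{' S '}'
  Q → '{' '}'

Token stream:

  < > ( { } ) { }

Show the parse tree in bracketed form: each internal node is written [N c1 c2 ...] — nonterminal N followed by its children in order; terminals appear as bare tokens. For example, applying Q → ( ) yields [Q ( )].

[S [Q < >] [S [Q ( [S [Q { }]] )] [S [Q { }]]]]

S
Q S
< > S
< > Q S
< > ( S ) S
< > ( Q ) S
< > ( { } ) S
< > ( { } ) Q
< > ( { } ) { }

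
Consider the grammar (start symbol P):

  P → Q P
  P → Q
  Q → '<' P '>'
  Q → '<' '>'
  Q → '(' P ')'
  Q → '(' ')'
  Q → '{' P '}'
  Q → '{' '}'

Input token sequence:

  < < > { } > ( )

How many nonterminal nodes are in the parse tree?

8

[P [Q < [P [Q < >] [P [Q { }]]] >] [P [Q ( )]]]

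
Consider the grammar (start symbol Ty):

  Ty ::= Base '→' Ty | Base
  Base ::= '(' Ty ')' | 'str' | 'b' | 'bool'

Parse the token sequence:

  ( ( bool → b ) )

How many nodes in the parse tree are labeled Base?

4

[Ty [Base ( [Ty [Base ( [Ty [Base bool] → [Ty [Base b]]] )]] )]]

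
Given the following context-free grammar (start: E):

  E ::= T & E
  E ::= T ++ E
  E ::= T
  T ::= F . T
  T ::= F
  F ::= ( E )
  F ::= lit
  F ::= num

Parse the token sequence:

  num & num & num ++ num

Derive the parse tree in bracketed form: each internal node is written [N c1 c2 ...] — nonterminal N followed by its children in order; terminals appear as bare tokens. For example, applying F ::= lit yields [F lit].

E
T & E
F & E
num & E
num & T & E
num & F & E
num & num & E
num & num & T ++ E
num & num & F ++ E
num & num & num ++ E
num & num & num ++ T
num & num & num ++ F
num & num & num ++ num

[E [T [F num]] & [E [T [F num]] & [E [T [F num]] ++ [E [T [F num]]]]]]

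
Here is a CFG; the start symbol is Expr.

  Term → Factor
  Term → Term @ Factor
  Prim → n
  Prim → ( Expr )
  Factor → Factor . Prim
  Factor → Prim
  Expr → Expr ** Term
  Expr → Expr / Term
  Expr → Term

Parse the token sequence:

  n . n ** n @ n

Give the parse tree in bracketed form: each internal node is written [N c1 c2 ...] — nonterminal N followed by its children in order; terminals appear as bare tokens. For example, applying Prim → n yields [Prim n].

[Expr [Expr [Term [Factor [Factor [Prim n]] . [Prim n]]]] ** [Term [Term [Factor [Prim n]]] @ [Factor [Prim n]]]]

Expr
Expr ** Term
Term ** Term
Factor ** Term
Factor . Prim ** Term
Prim . Prim ** Term
n . Prim ** Term
n . n ** Term
n . n ** Term @ Factor
n . n ** Factor @ Factor
n . n ** Prim @ Factor
n . n ** n @ Factor
n . n ** n @ Prim
n . n ** n @ n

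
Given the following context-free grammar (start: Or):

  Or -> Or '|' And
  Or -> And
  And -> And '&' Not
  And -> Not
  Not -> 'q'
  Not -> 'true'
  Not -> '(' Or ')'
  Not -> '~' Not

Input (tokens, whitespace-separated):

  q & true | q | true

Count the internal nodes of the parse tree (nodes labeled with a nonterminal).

[Or [Or [Or [And [And [Not q]] & [Not true]]] | [And [Not q]]] | [And [Not true]]]

11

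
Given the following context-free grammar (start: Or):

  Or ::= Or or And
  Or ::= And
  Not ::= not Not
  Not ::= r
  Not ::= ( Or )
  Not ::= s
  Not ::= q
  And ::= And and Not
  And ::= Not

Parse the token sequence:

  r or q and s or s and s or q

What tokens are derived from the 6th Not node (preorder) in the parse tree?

[Or [Or [Or [Or [And [Not r]]] or [And [And [Not q]] and [Not s]]] or [And [And [Not s]] and [Not s]]] or [And [Not q]]]

q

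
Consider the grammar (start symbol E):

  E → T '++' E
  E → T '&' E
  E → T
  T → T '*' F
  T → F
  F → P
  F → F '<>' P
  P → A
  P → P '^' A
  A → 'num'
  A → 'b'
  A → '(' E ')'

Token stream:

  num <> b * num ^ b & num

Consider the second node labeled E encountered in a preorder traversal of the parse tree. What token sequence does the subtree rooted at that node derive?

num

[E [T [T [F [F [P [A num]]] <> [P [A b]]]] * [F [P [P [A num]] ^ [A b]]]] & [E [T [F [P [A num]]]]]]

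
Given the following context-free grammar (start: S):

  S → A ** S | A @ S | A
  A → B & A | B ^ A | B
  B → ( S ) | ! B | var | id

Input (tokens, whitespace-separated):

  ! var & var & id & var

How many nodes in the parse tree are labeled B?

5

[S [A [B ! [B var]] & [A [B var] & [A [B id] & [A [B var]]]]]]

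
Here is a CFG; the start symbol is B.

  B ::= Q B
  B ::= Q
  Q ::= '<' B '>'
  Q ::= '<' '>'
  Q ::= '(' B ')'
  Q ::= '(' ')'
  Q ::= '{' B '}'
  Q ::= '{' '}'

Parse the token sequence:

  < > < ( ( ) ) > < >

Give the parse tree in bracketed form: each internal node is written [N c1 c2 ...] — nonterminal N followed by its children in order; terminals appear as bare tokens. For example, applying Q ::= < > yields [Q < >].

[B [Q < >] [B [Q < [B [Q ( [B [Q ( )]] )]] >] [B [Q < >]]]]

B
Q B
< > B
< > Q B
< > < B > B
< > < Q > B
< > < ( B ) > B
< > < ( Q ) > B
< > < ( ( ) ) > B
< > < ( ( ) ) > Q
< > < ( ( ) ) > < >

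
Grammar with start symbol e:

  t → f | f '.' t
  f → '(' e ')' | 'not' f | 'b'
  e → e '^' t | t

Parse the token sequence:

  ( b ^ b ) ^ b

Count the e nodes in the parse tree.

4

[e [e [t [f ( [e [e [t [f b]]] ^ [t [f b]]] )]]] ^ [t [f b]]]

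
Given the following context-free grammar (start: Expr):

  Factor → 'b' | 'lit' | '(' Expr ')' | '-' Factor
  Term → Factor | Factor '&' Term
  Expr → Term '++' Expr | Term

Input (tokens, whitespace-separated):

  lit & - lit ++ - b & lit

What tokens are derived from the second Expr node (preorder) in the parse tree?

- b & lit

[Expr [Term [Factor lit] & [Term [Factor - [Factor lit]]]] ++ [Expr [Term [Factor - [Factor b]] & [Term [Factor lit]]]]]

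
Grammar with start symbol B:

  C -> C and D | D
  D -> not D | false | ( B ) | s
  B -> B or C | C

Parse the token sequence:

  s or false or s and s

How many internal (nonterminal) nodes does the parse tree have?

11

[B [B [B [C [D s]]] or [C [D false]]] or [C [C [D s]] and [D s]]]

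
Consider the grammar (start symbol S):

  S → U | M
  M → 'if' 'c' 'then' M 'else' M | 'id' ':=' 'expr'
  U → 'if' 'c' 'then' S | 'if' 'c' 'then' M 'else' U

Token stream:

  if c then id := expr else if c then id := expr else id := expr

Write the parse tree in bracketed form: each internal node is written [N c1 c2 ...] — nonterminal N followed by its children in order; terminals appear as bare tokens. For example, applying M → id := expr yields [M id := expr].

S
M
if c then M else M
if c then id := expr else M
if c then id := expr else if c then M else M
if c then id := expr else if c then id := expr else M
if c then id := expr else if c then id := expr else id := expr

[S [M if c then [M id := expr] else [M if c then [M id := expr] else [M id := expr]]]]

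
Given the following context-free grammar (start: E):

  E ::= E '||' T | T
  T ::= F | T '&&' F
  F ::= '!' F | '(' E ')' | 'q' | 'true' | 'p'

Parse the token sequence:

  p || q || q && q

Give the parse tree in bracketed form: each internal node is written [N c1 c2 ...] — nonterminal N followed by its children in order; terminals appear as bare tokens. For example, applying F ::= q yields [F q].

E
E || T
E || T || T
T || T || T
F || T || T
p || T || T
p || F || T
p || q || T
p || q || T && F
p || q || F && F
p || q || q && F
p || q || q && q

[E [E [E [T [F p]]] || [T [F q]]] || [T [T [F q]] && [F q]]]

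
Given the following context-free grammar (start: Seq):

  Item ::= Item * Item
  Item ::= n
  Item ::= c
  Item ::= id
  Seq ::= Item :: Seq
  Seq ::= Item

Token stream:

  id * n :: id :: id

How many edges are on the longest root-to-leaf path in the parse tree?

4

[Seq [Item [Item id] * [Item n]] :: [Seq [Item id] :: [Seq [Item id]]]]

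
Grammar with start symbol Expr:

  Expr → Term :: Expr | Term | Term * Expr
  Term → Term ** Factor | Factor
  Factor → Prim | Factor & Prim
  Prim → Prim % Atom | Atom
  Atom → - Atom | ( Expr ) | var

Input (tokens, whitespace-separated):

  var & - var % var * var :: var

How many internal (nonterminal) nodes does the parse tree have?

21

[Expr [Term [Factor [Factor [Prim [Atom var]]] & [Prim [Prim [Atom - [Atom var]]] % [Atom var]]]] * [Expr [Term [Factor [Prim [Atom var]]]] :: [Expr [Term [Factor [Prim [Atom var]]]]]]]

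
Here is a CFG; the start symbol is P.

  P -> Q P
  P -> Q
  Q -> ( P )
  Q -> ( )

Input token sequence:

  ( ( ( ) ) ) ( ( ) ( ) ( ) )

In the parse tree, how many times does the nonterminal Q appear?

[P [Q ( [P [Q ( [P [Q ( )]] )]] )] [P [Q ( [P [Q ( )] [P [Q ( )] [P [Q ( )]]]] )]]]

7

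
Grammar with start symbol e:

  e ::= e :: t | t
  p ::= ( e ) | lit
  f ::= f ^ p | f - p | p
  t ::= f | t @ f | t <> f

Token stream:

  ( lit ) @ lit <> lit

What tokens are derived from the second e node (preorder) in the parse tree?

[e [t [t [t [f [p ( [e [t [f [p lit]]]] )]]] @ [f [p lit]]] <> [f [p lit]]]]

lit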